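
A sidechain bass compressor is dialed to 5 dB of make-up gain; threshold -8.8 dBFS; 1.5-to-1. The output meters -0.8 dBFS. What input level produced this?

-4.3 dBFS

Before make-up, the level was -0.8 − 5 = -5.8 dBFS.
That's 3 dB above the -8.8 dBFS threshold.
Undo the ratio: input overshoot = 3 × 1.5 = 4.5 dB, giving input = -4.3 dBFS.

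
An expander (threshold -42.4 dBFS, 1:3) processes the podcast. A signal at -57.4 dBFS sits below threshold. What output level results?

-87.4 dBFS

Below threshold, a 1:3 expander applies gain = (3−1)×(T − x) of attenuation.
(3−1) × 15 = 30 dB, so output = -57.4 − 30 = -87.4 dBFS.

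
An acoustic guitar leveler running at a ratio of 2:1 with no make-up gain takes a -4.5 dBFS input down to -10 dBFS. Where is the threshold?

Let T be the threshold. Output overshoot = (input overshoot)/R, so -10 − T = (-4.5 − T)/2.
2·(-10 − T) = -4.5 − T → 1·T = -20 − (-4.5) = -15.5.
T = -15.5/1 = -15.5 dBFS.

-15.5 dBFS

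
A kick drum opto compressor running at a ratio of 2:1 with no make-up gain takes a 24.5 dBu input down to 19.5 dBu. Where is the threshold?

Let T be the threshold. Output overshoot = (input overshoot)/R, so 19.5 − T = (24.5 − T)/2.
2·(19.5 − T) = 24.5 − T → 1·T = 39 − 24.5 = 14.5.
T = 14.5/1 = 14.5 dBu.

14.5 dBu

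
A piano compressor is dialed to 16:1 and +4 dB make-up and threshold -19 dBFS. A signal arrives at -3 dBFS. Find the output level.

The input is 16 dB above the -19 dBFS threshold.
At 16:1 the overshoot is divided by 16, leaving 1 dB above threshold.
Output = -19 + 1 = -18 dBFS; make-up adds 4 dB, giving -14 dBFS.

-14 dBFS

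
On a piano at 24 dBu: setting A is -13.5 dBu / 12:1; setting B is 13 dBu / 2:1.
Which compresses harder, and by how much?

A, by 28.875 dB

A: 37.5 dB over, compressed to 3.125 dB over, so 34.375 dB of GR.
B: 11 dB over, compressed to 5.5 dB over, so 5.5 dB of GR.
Difference: 28.875 dB in favour of A.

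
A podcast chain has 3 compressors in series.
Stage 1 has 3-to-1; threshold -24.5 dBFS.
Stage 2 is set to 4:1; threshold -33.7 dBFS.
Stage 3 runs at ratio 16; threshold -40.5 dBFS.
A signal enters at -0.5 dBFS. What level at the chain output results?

-39.80625 dBFS

Stage 1: -0.5 dBFS is 24 dB over -24.5 dBFS; at 3:1 that becomes 8 dB over, giving -16.5 dBFS.
Stage 2: overshoot 17.2 dB → 17.2/4 = 4.3 dB → -29.4 dBFS.
Stage 3: -29.4 dBFS is 11.1 dB over -40.5 dBFS; at 16:1 that becomes 0.69375 dB over, giving -39.80625 dBFS.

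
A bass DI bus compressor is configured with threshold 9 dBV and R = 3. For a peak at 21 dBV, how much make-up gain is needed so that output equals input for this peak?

8 dB

Overshoot 12 dB → 12/3 = 4 dB after compression, so the compressed level is 9 + 4 = 13 dBV.
Make-up = target − compressed = 21 − 13 = 8 dB.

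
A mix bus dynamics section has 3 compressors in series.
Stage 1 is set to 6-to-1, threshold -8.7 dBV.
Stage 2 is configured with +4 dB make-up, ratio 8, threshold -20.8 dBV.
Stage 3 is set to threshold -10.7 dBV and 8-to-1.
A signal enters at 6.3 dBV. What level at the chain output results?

Stage 1: overshoot 15 dB → 15/6 = 2.5 dB → -6.2 dBV.
Stage 2: 14.6 dB above -20.8 dBV, reduced 8:1 to 1.825 dB above → -18.975 dBV; +4 dB make-up → -14.975 dBV.
Stage 3: -14.975 dBV ≤ -10.7 dBV, so stage 3 doesn't engage; output -14.975 dBV.

-14.975 dBV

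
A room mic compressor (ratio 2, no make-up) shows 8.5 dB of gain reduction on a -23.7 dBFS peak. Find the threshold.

-40.7 dBFS

Gain reduction = -23.7 − (-32.2) = 8.5 dB; output overshoot = GR / (R − 1) = 8.5 / 1 = 8.5 dB.
Threshold = output − output overshoot = -32.2 − 8.5 = -40.7 dBFS.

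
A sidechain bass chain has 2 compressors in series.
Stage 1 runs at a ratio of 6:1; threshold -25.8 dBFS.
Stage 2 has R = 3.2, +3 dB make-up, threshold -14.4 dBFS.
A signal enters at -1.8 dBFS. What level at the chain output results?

-18.8 dBFS

Stage 1: overshoot 24 dB → 24/6 = 4 dB → -21.8 dBFS.
Stage 2: -21.8 dBFS ≤ -14.4 dBFS, so stage 2 doesn't engage; make-up brings it to -18.8 dBFS.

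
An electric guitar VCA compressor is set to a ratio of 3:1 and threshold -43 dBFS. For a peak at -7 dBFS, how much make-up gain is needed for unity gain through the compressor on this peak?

Without make-up, output = threshold + overshoot/3 = -43 + 12 = -31 dBFS.
Gap to target: 24 dB.

24 dB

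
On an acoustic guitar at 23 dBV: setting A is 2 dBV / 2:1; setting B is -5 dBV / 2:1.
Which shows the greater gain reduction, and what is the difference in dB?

A: GR = 21 − 21/2 = 10.5 dB.
B: GR = 28 − 28/2 = 14 dB.
B reduces 3.5 dB more.

B, by 3.5 dB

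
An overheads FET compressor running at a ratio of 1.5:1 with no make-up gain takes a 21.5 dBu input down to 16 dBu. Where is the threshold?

5 dBu

Gain reduction = 21.5 − 16 = 5.5 dB; output overshoot = GR / (R − 1) = 5.5 / 0.5 = 11 dB.
Threshold = output − output overshoot = 16 − 11 = 5 dBu.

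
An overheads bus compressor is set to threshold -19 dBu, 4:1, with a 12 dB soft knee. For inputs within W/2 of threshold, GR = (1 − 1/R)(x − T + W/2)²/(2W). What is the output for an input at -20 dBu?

-20.78125 dBu

x − T + W/2 = -20 − (-19) + 6 = 5.
GR = (1 − 1/4) × 5² / 24 = 0.75 × 25 / 24 = 0.78125 dB.
Output = -20 − 0.78125 = -20.78125 dBu.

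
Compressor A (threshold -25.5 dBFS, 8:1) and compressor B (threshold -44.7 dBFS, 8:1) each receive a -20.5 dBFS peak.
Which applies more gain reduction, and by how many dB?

B, by 16.8 dB

A: GR = 5 − 5/8 = 4.375 dB.
B: GR = 24.2 − 24.2/8 = 21.175 dB.
Difference: 16.8 dB in favour of B.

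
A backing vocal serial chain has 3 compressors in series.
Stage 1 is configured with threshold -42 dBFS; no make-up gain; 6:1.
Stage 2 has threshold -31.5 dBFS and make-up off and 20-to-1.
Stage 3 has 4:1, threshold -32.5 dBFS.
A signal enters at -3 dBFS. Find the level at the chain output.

-35.5 dBFS

Stage 1: overshoot 39 dB → 39/6 = 6.5 dB → -35.5 dBFS.
Stage 2: below threshold (-35.5 ≤ -31.5); passes unchanged; output -35.5 dBFS.
Stage 3: -35.5 dBFS ≤ -32.5 dBFS, so stage 3 doesn't engage; output -35.5 dBFS.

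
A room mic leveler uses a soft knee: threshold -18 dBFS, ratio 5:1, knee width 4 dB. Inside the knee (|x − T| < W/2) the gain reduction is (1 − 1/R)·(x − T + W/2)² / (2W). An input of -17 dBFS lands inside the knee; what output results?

x − T + W/2 = -17 − (-18) + 2 = 3.
GR = (1 − 1/5) × 3² / 8 = 0.8 × 9 / 8 = 0.9 dB.
Output = -17 − 0.9 = -17.9 dBFS.

-17.9 dBFS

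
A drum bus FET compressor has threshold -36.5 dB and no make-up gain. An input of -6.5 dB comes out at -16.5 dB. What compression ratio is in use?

1.5:1

Input overshoot = -6.5 − (-36.5) = 30 dB; output overshoot = -16.5 − (-36.5) = 20 dB.
Ratio = 30 / 20 = 1.5.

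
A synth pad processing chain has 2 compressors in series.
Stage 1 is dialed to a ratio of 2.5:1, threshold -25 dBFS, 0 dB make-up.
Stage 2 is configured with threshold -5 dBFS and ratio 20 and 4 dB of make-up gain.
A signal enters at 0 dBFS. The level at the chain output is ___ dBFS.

Stage 1: 25 dB above -25 dBFS, reduced 2.5:1 to 10 dB above → -15 dBFS.
Stage 2: -15 dBFS ≤ -5 dBFS, so stage 2 doesn't engage; make-up brings it to -11 dBFS.

-11 dBFS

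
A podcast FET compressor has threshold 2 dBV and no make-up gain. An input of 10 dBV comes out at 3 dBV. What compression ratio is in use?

8:1

Input overshoot = 10 − 2 = 8 dB; output overshoot = 3 − 2 = 1 dB.
Ratio = 8 / 1 = 8.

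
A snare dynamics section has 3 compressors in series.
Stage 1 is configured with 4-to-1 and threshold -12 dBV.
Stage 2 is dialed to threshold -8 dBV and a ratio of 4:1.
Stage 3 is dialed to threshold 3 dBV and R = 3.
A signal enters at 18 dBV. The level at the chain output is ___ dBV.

Stage 1: overshoot 30 dB → 30/4 = 7.5 dB → -4.5 dBV.
Stage 2: 3.5 dB above -8 dBV, reduced 4:1 to 0.875 dB above → -7.125 dBV.
Stage 3: -7.125 dBV ≤ 3 dBV, so stage 3 doesn't engage; output -7.125 dBV.

-7.125 dBV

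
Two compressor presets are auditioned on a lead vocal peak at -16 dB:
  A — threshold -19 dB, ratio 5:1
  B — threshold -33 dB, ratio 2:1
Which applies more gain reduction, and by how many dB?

B, by 6.1 dB

A: GR = 3 − 3/5 = 2.4 dB.
B: GR = 17 − 17/2 = 8.5 dB.
B reduces 6.1 dB more.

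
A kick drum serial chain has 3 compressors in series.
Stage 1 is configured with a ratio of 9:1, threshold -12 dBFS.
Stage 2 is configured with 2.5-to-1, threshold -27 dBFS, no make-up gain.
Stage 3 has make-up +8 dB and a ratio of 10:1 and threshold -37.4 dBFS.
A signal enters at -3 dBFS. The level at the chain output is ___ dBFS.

-27.72 dBFS

Stage 1: -3 dBFS is 9 dB over -12 dBFS; at 9:1 that becomes 1 dB over, giving -11 dBFS.
Stage 2: overshoot 16 dB → 16/2.5 = 6.4 dB → -20.6 dBFS.
Stage 3: -20.6 dBFS is 16.8 dB over -37.4 dBFS; at 10:1 that becomes 1.68 dB over, giving -35.72 dBFS; +8 dB make-up → -27.72 dBFS.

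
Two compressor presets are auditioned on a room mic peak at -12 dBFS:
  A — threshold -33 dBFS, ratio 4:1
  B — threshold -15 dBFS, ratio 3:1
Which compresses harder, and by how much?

A: 21 dB over, compressed to 5.25 dB over, so 15.75 dB of GR.
B: 3 dB over, compressed to 1 dB over, so 2 dB of GR.
A applies 13.75 dB more gain reduction.

A, by 13.75 dB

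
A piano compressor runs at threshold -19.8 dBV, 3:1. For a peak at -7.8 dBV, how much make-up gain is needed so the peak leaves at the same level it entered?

Without make-up, output = threshold + overshoot/3 = -19.8 + 4 = -15.8 dBV.
Gap to target: 8 dB.

8 dB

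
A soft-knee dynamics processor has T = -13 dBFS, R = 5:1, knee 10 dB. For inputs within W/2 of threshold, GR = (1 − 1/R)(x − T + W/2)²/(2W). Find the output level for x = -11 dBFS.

-12.96 dBFS

x − T + W/2 = -11 − (-13) + 5 = 7.
GR = (1 − 1/5) × 7² / 20 = 0.8 × 49 / 20 = 1.96 dB.
Output = -11 − 1.96 = -12.96 dBFS.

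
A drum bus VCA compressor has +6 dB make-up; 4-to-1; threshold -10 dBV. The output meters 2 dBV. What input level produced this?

14 dBV

Stripping the +6 dB make-up gives -4 dBV at the gain stage.
Post-compression overshoot = -4 − (-10) = 6 dB.
Input overshoot = R × output overshoot = 24 dB → input = -10 + 24 = 14 dBV.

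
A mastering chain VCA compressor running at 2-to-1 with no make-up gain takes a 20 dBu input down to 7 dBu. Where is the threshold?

Let T be the threshold. Output overshoot = (input overshoot)/R, so 7 − T = (20 − T)/2.
2·(7 − T) = 20 − T → 1·T = 14 − 20 = -6.
T = -6/1 = -6 dBu.

-6 dBu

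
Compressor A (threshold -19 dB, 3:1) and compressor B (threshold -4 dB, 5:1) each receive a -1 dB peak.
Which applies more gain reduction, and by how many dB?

A: 18 dB over, compressed to 6 dB over, so 12 dB of GR.
B: 3 dB over, compressed to 0.6 dB over, so 2.4 dB of GR.
A applies 9.6 dB more gain reduction.

A, by 9.6 dB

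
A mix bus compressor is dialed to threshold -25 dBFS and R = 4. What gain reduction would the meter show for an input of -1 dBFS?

The signal is 24 dB above threshold.
A 4:1 ratio leaves 6 dB of that excess.
So the signal is attenuated by 24 − 6 = 18 dB.

18 dB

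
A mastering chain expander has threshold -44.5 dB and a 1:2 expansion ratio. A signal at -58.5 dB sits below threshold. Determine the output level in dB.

-72.5 dB

Below threshold, a 1:2 expander applies gain = (2−1)×(T − x) of attenuation.
(2−1) × 14 = 14 dB, so output = -58.5 − 14 = -72.5 dB.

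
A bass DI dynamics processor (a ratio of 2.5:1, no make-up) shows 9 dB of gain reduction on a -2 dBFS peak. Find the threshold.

-17 dBFS

Let T be the threshold. Output overshoot = (input overshoot)/R, so -11 − T = (-2 − T)/2.5.
2.5·(-11 − T) = -2 − T → 1.5·T = -27.5 − (-2) = -25.5.
T = -25.5/1.5 = -17 dBFS.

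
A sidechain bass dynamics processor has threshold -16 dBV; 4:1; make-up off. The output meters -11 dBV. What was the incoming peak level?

Post-compression overshoot = -11 − (-16) = 5 dB.
Undo the ratio: input overshoot = 5 × 4 = 20 dB, giving input = 4 dBV.

4 dBV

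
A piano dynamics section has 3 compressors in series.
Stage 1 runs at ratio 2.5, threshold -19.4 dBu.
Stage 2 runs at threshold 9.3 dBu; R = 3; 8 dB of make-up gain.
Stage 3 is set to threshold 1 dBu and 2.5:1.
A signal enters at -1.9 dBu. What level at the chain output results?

Stage 1: overshoot 17.5 dB → 17.5/2.5 = 7 dB → -12.4 dBu.
Stage 2: -12.4 dBu ≤ 9.3 dBu, so stage 2 doesn't engage; make-up brings it to -4.4 dBu.
Stage 3: below threshold (-4.4 ≤ 1); passes unchanged; output -4.4 dBu.

-4.4 dBu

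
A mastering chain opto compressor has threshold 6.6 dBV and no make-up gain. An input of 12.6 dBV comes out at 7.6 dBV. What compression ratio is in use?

6:1

Input overshoot = 12.6 − 6.6 = 6 dB; output overshoot = 7.6 − 6.6 = 1 dB.
Ratio = 6 / 1 = 6.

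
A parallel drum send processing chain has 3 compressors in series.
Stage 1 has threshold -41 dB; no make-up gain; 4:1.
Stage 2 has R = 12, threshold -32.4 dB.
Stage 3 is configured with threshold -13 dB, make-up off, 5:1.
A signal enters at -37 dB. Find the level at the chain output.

-40 dB

Stage 1: -37 dB is 4 dB over -41 dB; at 4:1 that becomes 1 dB over, giving -40 dB.
Stage 2: below threshold (-40 ≤ -32.4); passes unchanged; output -40 dB.
Stage 3: below threshold (-40 ≤ -13); passes unchanged; output -40 dB.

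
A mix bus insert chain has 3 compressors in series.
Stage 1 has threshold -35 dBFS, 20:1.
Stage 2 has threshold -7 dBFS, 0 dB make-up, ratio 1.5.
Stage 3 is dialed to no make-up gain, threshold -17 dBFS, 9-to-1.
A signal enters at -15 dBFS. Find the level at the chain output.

Stage 1: -15 dBFS is 20 dB over -35 dBFS; at 20:1 that becomes 1 dB over, giving -34 dBFS.
Stage 2: -34 dBFS ≤ -7 dBFS, so stage 2 doesn't engage; output -34 dBFS.
Stage 3: -34 dBFS is at or below the -17 dBFS threshold — no compression; output -34 dBFS.

-34 dBFS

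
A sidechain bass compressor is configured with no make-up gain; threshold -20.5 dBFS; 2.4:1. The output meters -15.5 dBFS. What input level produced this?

That's 5 dB above the -20.5 dBFS threshold.
Undo the ratio: input overshoot = 5 × 2.4 = 12 dB, giving input = -8.5 dBFS.

-8.5 dBFS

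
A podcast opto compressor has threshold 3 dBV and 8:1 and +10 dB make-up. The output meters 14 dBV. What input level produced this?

11 dBV

Remove make-up: 14 − 10 = 4 dBV.
Post-compression overshoot = 4 − 3 = 1 dB.
Input overshoot = R × output overshoot = 8 dB → input = 3 + 8 = 11 dBV.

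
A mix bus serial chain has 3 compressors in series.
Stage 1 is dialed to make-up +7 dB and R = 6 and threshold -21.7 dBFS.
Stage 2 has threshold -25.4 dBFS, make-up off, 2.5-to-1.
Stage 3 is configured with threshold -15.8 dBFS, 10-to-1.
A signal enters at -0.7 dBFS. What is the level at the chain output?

Stage 1: -0.7 dBFS is 21 dB over -21.7 dBFS; at 6:1 that becomes 3.5 dB over, giving -18.2 dBFS; +7 dB make-up → -11.2 dBFS.
Stage 2: 14.2 dB above -25.4 dBFS, reduced 2.5:1 to 5.68 dB above → -19.72 dBFS.
Stage 3: below threshold (-19.72 ≤ -15.8); passes unchanged; output -19.72 dBFS.

-19.72 dBFS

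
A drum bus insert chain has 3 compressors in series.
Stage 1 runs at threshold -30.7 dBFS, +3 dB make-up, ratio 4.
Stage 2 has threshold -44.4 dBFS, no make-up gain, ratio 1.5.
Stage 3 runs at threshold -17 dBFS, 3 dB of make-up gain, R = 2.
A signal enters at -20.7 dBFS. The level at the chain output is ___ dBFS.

Stage 1: overshoot 10 dB → 10/4 = 2.5 dB → -28.2 dBFS; +3 dB make-up → -25.2 dBFS.
Stage 2: -25.2 dBFS is 19.2 dB over -44.4 dBFS; at 1.5:1 that becomes 12.8 dB over, giving -31.6 dBFS.
Stage 3: -31.6 dBFS ≤ -17 dBFS, so stage 3 doesn't engage; make-up brings it to -28.6 dBFS.

-28.6 dBFS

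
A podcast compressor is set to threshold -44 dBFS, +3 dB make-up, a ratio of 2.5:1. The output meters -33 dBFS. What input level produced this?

Remove make-up: -33 − 3 = -36 dBFS.
The compressed level sits -36 − (-44) = 8 dB over threshold.
Input overshoot = R × output overshoot = 20 dB → input = -44 + 20 = -24 dBFS.

-24 dBFS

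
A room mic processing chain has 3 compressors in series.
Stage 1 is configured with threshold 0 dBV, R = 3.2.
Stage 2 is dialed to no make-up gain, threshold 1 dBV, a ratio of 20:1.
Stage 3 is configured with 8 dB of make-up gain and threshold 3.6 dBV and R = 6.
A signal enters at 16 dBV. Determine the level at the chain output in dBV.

Stage 1: 16 dBV is 16 dB over 0 dBV; at 3.2:1 that becomes 5 dB over, giving 5 dBV.
Stage 2: 5 dBV is 4 dB over 1 dBV; at 20:1 that becomes 0.2 dB over, giving 1.2 dBV.
Stage 3: 1.2 dBV ≤ 3.6 dBV, so stage 3 doesn't engage; make-up brings it to 9.2 dBV.

9.2 dBV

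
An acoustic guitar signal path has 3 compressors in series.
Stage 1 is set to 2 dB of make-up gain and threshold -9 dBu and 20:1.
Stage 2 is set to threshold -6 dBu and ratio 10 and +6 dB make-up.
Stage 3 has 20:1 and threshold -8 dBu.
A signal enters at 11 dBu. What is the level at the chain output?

-7.6 dBu

Stage 1: 11 dBu is 20 dB over -9 dBu; at 20:1 that becomes 1 dB over, giving -8 dBu; +2 dB make-up → -6 dBu.
Stage 2: -6 dBu is at or below the -6 dBu threshold — no compression; make-up brings it to 0 dBu.
Stage 3: 8 dB above -8 dBu, reduced 20:1 to 0.4 dB above → -7.6 dBu.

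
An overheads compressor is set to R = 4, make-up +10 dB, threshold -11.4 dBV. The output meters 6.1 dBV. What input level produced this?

18.6 dBV

Remove make-up: 6.1 − 10 = -3.9 dBV.
That's 7.5 dB above the -11.4 dBV threshold.
Undo the ratio: input overshoot = 7.5 × 4 = 30 dB, giving input = 18.6 dBV.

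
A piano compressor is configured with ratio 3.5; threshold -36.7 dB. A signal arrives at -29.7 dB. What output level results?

-34.7 dB

-29.7 dB sits 7 dB over threshold.
At 3.5:1 the overshoot is divided by 3.5, leaving 2 dB above threshold.
Output = -36.7 + 2 = -34.7 dB.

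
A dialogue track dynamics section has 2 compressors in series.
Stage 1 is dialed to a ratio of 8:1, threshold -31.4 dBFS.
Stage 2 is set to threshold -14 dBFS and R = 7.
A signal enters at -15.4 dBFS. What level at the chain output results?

Stage 1: -15.4 dBFS is 16 dB over -31.4 dBFS; at 8:1 that becomes 2 dB over, giving -29.4 dBFS.
Stage 2: -29.4 dBFS ≤ -14 dBFS, so stage 2 doesn't engage; output -29.4 dBFS.

-29.4 dBFS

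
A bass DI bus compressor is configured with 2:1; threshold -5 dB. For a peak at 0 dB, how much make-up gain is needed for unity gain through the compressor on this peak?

Overshoot 5 dB → 5/2 = 2.5 dB after compression, so the compressed level is -5 + 2.5 = -2.5 dB.
Make-up = target − compressed = 0 − (-2.5) = 2.5 dB.

2.5 dB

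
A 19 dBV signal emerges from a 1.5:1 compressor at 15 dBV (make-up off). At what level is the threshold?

Input is 12 dB above T (since output overshoot × R = input overshoot: (15 − T)·1.5 = 19 − T gives T = 7 dBV).
Check: 7 + (19 − 7)/1.5 = 7 + 8 = 15 dBV. ✓

7 dBV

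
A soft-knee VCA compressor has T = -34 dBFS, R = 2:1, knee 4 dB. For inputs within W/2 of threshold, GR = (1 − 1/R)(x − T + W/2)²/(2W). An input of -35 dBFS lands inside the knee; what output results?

-35.0625 dBFS

x − T + W/2 = -35 − (-34) + 2 = 1.
GR = (1 − 1/2) × 1² / 8 = 0.5 × 1 / 8 = 0.0625 dB.
Output = -35 − 0.0625 = -35.0625 dBFS.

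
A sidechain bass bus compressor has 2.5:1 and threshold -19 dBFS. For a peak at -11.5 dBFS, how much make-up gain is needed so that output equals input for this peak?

The peak compresses to -19 + 7.5/2.5 = -16 dBFS.
To reach -11.5 dBFS requires -11.5 − (-16) = 4.5 dB of make-up.

4.5 dB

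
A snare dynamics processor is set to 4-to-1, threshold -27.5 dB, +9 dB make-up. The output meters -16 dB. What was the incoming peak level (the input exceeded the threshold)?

-17.5 dB

Stripping the +9 dB make-up gives -25 dB at the gain stage.
The compressed level sits -25 − (-27.5) = 2.5 dB over threshold.
Input overshoot = R × output overshoot = 10 dB → input = -27.5 + 10 = -17.5 dB.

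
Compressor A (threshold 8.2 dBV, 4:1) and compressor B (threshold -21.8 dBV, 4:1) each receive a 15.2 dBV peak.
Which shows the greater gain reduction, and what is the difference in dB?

A: overshoot 7 dB → output overshoot 1.75 dB → GR 5.25 dB.
B: overshoot 37 dB → output overshoot 9.25 dB → GR 27.75 dB.
Difference: 22.5 dB in favour of B.

B, by 22.5 dB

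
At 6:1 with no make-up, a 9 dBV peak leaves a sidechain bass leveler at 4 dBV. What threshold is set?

3 dBV

Gain reduction = 9 − 4 = 5 dB; output overshoot = GR / (R − 1) = 5 / 5 = 1 dB.
Threshold = output − output overshoot = 4 − 1 = 3 dBV.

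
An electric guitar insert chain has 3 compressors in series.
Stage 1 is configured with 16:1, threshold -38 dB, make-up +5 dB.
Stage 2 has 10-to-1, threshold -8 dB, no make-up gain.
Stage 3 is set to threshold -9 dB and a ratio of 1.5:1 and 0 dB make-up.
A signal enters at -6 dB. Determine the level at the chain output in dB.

Stage 1: 32 dB above -38 dB, reduced 16:1 to 2 dB above → -36 dB; +5 dB make-up → -31 dB.
Stage 2: -31 dB ≤ -8 dB, so stage 2 doesn't engage; output -31 dB.
Stage 3: -31 dB ≤ -9 dB, so stage 3 doesn't engage; output -31 dB.

-31 dB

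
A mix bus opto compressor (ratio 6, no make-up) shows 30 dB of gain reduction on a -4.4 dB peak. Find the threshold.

-40.4 dB

Gain reduction = -4.4 − (-34.4) = 30 dB; output overshoot = GR / (R − 1) = 30 / 5 = 6 dB.
Threshold = output − output overshoot = -34.4 − 6 = -40.4 dB.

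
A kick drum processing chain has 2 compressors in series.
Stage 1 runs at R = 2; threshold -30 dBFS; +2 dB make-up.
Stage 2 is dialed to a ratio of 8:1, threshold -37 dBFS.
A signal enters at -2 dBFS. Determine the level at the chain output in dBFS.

-34.125 dBFS

Stage 1: -2 dBFS is 28 dB over -30 dBFS; at 2:1 that becomes 14 dB over, giving -16 dBFS; +2 dB make-up → -14 dBFS.
Stage 2: 23 dB above -37 dBFS, reduced 8:1 to 2.875 dB above → -34.125 dBFS.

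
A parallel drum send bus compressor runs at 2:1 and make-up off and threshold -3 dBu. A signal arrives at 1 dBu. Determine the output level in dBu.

-1 dBu

The input is 4 dB above the -3 dBu threshold.
At 2:1 the overshoot is divided by 2, leaving 2 dB above threshold.
So the level is -3 + 2 = -1 dBu.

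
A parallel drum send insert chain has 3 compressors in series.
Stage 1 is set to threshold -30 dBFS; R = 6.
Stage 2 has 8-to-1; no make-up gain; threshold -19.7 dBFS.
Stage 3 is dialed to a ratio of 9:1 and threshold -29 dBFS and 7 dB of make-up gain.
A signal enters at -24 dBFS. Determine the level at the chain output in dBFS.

Stage 1: -24 dBFS is 6 dB over -30 dBFS; at 6:1 that becomes 1 dB over, giving -29 dBFS.
Stage 2: -29 dBFS ≤ -19.7 dBFS, so stage 2 doesn't engage; output -29 dBFS.
Stage 3: -29 dBFS ≤ -29 dBFS, so stage 3 doesn't engage; make-up brings it to -22 dBFS.

-22 dBFS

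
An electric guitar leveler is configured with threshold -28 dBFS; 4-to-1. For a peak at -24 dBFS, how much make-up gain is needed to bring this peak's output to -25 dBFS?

The peak compresses to -28 + 4/4 = -27 dBFS.
To reach -25 dBFS requires -25 − (-27) = 2 dB of make-up.

2 dB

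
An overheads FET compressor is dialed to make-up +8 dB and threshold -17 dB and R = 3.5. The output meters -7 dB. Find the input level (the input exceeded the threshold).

Remove make-up: -7 − 8 = -15 dB.
The compressed level sits -15 − (-17) = 2 dB over threshold.
Undo the ratio: input overshoot = 2 × 3.5 = 7 dB, giving input = -10 dB.

-10 dB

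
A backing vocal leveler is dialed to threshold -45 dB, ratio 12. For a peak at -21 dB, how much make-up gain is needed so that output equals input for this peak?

22 dB

Overshoot 24 dB → 24/12 = 2 dB after compression, so the compressed level is -45 + 2 = -43 dB.
Make-up = target − compressed = -21 − (-43) = 22 dB.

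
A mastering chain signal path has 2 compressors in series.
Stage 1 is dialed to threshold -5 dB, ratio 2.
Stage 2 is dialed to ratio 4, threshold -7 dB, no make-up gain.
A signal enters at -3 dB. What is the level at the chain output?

Stage 1: 2 dB above -5 dB, reduced 2:1 to 1 dB above → -4 dB.
Stage 2: 3 dB above -7 dB, reduced 4:1 to 0.75 dB above → -6.25 dB.

-6.25 dB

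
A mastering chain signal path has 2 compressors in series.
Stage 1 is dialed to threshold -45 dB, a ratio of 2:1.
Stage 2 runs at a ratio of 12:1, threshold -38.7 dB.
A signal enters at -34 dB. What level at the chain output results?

Stage 1: 11 dB above -45 dB, reduced 2:1 to 5.5 dB above → -39.5 dB.
Stage 2: -39.5 dB is at or below the -38.7 dB threshold — no compression; output -39.5 dB.

-39.5 dB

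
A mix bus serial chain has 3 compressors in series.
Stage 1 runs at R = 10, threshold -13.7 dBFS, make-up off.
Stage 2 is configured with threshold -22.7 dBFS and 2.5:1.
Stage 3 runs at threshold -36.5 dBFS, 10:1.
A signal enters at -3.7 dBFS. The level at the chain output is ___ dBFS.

-34.72 dBFS

Stage 1: overshoot 10 dB → 10/10 = 1 dB → -12.7 dBFS.
Stage 2: 10 dB above -22.7 dBFS, reduced 2.5:1 to 4 dB above → -18.7 dBFS.
Stage 3: 17.8 dB above -36.5 dBFS, reduced 10:1 to 1.78 dB above → -34.72 dBFS.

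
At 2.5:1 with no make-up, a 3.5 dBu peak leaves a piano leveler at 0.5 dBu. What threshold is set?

-1.5 dBu

Let T be the threshold. Output overshoot = (input overshoot)/R, so 0.5 − T = (3.5 − T)/2.5.
2.5·(0.5 − T) = 3.5 − T → 1.5·T = 1.25 − 3.5 = -2.25.
T = -2.25/1.5 = -1.5 dBu.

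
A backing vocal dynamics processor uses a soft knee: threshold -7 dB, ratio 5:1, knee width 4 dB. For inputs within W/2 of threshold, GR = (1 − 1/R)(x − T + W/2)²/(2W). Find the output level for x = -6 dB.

-6.9 dB

x − T + W/2 = -6 − (-7) + 2 = 3.
GR = (1 − 1/5) × 3² / 8 = 0.8 × 9 / 8 = 0.9 dB.
Output = -6 − 0.9 = -6.9 dB.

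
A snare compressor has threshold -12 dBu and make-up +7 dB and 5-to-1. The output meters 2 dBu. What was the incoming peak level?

Before make-up, the level was 2 − 7 = -5 dBu.
That's 7 dB above the -12 dBu threshold.
Input overshoot = R × output overshoot = 35 dB → input = -12 + 35 = 23 dBu.

23 dBu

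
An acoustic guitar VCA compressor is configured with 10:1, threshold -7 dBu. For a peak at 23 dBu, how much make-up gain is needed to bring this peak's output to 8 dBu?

The peak compresses to -7 + 30/10 = -4 dBu.
To reach 8 dBu requires 8 − (-4) = 12 dB of make-up.

12 dB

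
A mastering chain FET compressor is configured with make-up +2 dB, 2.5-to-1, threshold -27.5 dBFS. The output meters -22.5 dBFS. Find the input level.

Stripping the +2 dB make-up gives -24.5 dBFS at the gain stage.
That's 3 dB above the -27.5 dBFS threshold.
Input overshoot = R × output overshoot = 7.5 dB → input = -27.5 + 7.5 = -20 dBFS.

-20 dBFS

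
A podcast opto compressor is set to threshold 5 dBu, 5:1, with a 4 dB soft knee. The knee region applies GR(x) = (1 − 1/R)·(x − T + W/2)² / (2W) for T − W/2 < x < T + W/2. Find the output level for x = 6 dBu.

5.1 dBu

x − T + W/2 = 6 − 5 + 2 = 3.
GR = (1 − 1/5) × 3² / 8 = 0.8 × 9 / 8 = 0.9 dB.
Output = 6 − 0.9 = 5.1 dBu.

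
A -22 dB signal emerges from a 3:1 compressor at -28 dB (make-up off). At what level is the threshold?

Input is 9 dB above T (since output overshoot × R = input overshoot: (-28 − T)·3 = -22 − T gives T = -31 dB).
Check: -31 + (-22 − (-31))/3 = -31 + 3 = -28 dB. ✓

-31 dB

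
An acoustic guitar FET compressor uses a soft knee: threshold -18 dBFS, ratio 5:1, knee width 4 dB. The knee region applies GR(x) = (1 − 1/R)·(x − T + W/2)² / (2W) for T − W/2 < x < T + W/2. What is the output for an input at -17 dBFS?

x − T + W/2 = -17 − (-18) + 2 = 3.
GR = (1 − 1/5) × 3² / 8 = 0.8 × 9 / 8 = 0.9 dB.
Output = -17 − 0.9 = -17.9 dBFS.

-17.9 dBFS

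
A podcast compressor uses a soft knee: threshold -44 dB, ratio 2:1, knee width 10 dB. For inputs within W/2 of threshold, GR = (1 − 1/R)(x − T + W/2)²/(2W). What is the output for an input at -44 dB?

-44.625 dB

x − T + W/2 = -44 − (-44) + 5 = 5.
GR = (1 − 1/2) × 5² / 20 = 0.5 × 25 / 20 = 0.625 dB.
Output = -44 − 0.625 = -44.625 dB.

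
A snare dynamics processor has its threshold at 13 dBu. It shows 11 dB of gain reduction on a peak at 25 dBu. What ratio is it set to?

Input overshoot = 25 − 13 = 12 dB.
Output overshoot = 12 − 11 = 1 dB.
Ratio = input overshoot / output overshoot = 12 / 1 = 12.

12:1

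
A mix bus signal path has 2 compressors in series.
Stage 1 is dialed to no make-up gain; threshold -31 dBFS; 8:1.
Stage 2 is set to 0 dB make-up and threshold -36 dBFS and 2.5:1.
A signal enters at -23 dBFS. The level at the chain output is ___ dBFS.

-33.6 dBFS

Stage 1: 8 dB above -31 dBFS, reduced 8:1 to 1 dB above → -30 dBFS.
Stage 2: -30 dBFS is 6 dB over -36 dBFS; at 2.5:1 that becomes 2.4 dB over, giving -33.6 dBFS.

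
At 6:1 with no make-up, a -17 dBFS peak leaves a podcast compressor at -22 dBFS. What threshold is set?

-23 dBFS

Gain reduction = -17 − (-22) = 5 dB; output overshoot = GR / (R − 1) = 5 / 5 = 1 dB.
Threshold = output − output overshoot = -22 − 1 = -23 dBFS.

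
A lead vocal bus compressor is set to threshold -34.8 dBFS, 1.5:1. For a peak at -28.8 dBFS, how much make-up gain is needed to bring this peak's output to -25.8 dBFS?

The peak compresses to -34.8 + 6/1.5 = -30.8 dBFS.
To reach -25.8 dBFS requires -25.8 − (-30.8) = 5 dB of make-up.

5 dB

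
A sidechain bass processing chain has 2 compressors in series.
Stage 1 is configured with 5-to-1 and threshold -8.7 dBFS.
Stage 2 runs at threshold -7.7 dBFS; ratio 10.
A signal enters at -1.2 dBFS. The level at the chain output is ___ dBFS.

Stage 1: -1.2 dBFS is 7.5 dB over -8.7 dBFS; at 5:1 that becomes 1.5 dB over, giving -7.2 dBFS.
Stage 2: -7.2 dBFS is 0.5 dB over -7.7 dBFS; at 10:1 that becomes 0.05 dB over, giving -7.65 dBFS.

-7.65 dBFS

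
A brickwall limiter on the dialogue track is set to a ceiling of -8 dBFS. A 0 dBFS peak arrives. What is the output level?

The limiter clamps the peak to its -8 dBFS ceiling.

-8 dBFS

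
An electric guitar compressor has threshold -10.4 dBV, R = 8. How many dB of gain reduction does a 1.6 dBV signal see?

10.5 dB

The signal is 12 dB above threshold.
At 8:1, output sits 12/8 = 1.5 dB above threshold.
Gain reduction = 12 − 1.5 = 10.5 dB.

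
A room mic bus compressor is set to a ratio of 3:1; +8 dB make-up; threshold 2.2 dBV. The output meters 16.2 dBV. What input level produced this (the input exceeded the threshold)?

20.2 dBV

Stripping the +8 dB make-up gives 8.2 dBV at the gain stage.
Post-compression overshoot = 8.2 − 2.2 = 6 dB.
Undo the ratio: input overshoot = 6 × 3 = 18 dB, giving input = 20.2 dBV.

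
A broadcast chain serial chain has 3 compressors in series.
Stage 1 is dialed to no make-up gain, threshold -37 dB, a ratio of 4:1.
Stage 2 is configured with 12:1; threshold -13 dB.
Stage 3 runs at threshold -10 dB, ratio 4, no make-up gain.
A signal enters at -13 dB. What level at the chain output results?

Stage 1: -13 dB is 24 dB over -37 dB; at 4:1 that becomes 6 dB over, giving -31 dB.
Stage 2: -31 dB is at or below the -13 dB threshold — no compression; output -31 dB.
Stage 3: below threshold (-31 ≤ -10); passes unchanged; output -31 dB.

-31 dB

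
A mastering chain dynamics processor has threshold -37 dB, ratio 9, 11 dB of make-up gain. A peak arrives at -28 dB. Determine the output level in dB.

The input is 9 dB above the -37 dB threshold.
The 9 dB excess becomes 1 dB after 9:1 reduction.
Output = -37 + 1 = -36 dB; make-up adds 11 dB, giving -25 dB.

-25 dB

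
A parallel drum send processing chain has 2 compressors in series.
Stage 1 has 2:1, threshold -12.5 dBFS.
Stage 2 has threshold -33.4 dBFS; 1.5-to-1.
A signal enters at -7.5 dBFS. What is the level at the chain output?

Stage 1: 5 dB above -12.5 dBFS, reduced 2:1 to 2.5 dB above → -10 dBFS.
Stage 2: -10 dBFS is 23.4 dB over -33.4 dBFS; at 1.5:1 that becomes 15.6 dB over, giving -17.8 dBFS.

-17.8 dBFS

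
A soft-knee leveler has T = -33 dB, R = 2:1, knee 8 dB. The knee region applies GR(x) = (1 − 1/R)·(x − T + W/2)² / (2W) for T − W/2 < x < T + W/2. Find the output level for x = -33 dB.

x − T + W/2 = -33 − (-33) + 4 = 4.
GR = (1 − 1/2) × 4² / 16 = 0.5 × 16 / 16 = 0.5 dB.
Output = -33 − 0.5 = -33.5 dB.

-33.5 dB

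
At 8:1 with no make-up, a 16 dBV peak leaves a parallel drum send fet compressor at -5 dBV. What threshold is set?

Input is 24 dB above T (since output overshoot × R = input overshoot: (-5 − T)·8 = 16 − T gives T = -8 dBV).
Check: -8 + (16 − (-8))/8 = -8 + 3 = -5 dBV. ✓

-8 dBV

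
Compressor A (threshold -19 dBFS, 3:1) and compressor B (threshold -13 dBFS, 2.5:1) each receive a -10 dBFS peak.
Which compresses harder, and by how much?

A: GR = 9 − 9/3 = 6 dB.
B: GR = 3 − 3/2.5 = 1.8 dB.
A applies 4.2 dB more gain reduction.

A, by 4.2 dB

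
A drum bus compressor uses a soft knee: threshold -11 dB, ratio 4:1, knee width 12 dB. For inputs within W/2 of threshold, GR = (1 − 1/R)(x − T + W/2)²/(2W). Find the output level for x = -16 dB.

x − T + W/2 = -16 − (-11) + 6 = 1.
GR = (1 − 1/4) × 1² / 24 = 0.75 × 1 / 24 = 0.03125 dB.
Output = -16 − 0.03125 = -16.03125 dB.

-16.03125 dB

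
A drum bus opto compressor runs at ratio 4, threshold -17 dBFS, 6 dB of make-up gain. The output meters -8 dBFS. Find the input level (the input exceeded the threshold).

Remove make-up: -8 − 6 = -14 dBFS.
That's 3 dB above the -17 dBFS threshold.
Input overshoot = R × output overshoot = 12 dB → input = -17 + 12 = -5 dBFS.

-5 dBFS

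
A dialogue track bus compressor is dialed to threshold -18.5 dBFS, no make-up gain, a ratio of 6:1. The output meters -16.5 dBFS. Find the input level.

That's 2 dB above the -18.5 dBFS threshold.
Undo the ratio: input overshoot = 2 × 6 = 12 dB, giving input = -6.5 dBFS.

-6.5 dBFS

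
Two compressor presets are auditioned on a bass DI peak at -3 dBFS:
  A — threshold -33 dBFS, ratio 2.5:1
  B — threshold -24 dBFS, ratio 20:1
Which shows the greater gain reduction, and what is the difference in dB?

B, by 1.95 dB

A: overshoot 30 dB → output overshoot 12 dB → GR 18 dB.
B: overshoot 21 dB → output overshoot 1.05 dB → GR 19.95 dB.
Difference: 1.95 dB in favour of B.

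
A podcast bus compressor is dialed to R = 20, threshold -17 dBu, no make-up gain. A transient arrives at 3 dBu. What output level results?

The input is 20 dB above the -17 dBu threshold.
20:1 compression reduces that to 20/20 = 1 dB over.
That puts the output at -16 dBu.

-16 dBu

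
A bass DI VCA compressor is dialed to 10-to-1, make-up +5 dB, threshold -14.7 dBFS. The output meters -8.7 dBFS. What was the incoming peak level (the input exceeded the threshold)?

-4.7 dBFS

Before make-up, the level was -8.7 − 5 = -13.7 dBFS.
Post-compression overshoot = -13.7 − (-14.7) = 1 dB.
Input overshoot = R × output overshoot = 10 dB → input = -14.7 + 10 = -4.7 dBFS.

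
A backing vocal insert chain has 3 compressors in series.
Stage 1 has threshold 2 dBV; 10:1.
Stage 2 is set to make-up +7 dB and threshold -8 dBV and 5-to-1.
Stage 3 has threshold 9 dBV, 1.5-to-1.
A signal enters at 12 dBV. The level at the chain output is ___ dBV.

1.2 dBV

Stage 1: overshoot 10 dB → 10/10 = 1 dB → 3 dBV.
Stage 2: 11 dB above -8 dBV, reduced 5:1 to 2.2 dB above → -5.8 dBV; +7 dB make-up → 1.2 dBV.
Stage 3: 1.2 dBV is at or below the 9 dBV threshold — no compression; output 1.2 dBV.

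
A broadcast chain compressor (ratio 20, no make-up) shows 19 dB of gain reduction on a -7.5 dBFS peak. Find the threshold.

Input is 20 dB above T (since output overshoot × R = input overshoot: (-26.5 − T)·20 = -7.5 − T gives T = -27.5 dBFS).
Check: -27.5 + (-7.5 − (-27.5))/20 = -27.5 + 1 = -26.5 dBFS. ✓

-27.5 dBFS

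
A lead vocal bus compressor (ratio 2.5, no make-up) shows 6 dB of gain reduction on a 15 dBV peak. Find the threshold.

Let T be the threshold. Output overshoot = (input overshoot)/R, so 9 − T = (15 − T)/2.5.
2.5·(9 − T) = 15 − T → 1.5·T = 22.5 − 15 = 7.5.
T = 7.5/1.5 = 5 dBV.

5 dBV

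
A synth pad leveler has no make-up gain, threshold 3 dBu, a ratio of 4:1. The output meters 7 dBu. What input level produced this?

The compressed level sits 7 − 3 = 4 dB over threshold.
Undo the ratio: input overshoot = 4 × 4 = 16 dB, giving input = 19 dBu.

19 dBu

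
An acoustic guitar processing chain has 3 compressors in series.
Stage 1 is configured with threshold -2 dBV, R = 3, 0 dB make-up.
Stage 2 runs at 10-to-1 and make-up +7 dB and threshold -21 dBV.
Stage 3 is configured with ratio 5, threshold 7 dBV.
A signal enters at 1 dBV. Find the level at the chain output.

Stage 1: 1 dBV is 3 dB over -2 dBV; at 3:1 that becomes 1 dB over, giving -1 dBV.
Stage 2: overshoot 20 dB → 20/10 = 2 dB → -19 dBV; +7 dB make-up → -12 dBV.
Stage 3: -12 dBV is at or below the 7 dBV threshold — no compression; output -12 dBV.

-12 dBV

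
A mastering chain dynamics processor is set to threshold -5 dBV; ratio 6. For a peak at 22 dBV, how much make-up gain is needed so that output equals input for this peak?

22.5 dB

The peak compresses to -5 + 27/6 = -0.5 dBV.
To reach 22 dBV requires 22 − (-0.5) = 22.5 dB of make-up.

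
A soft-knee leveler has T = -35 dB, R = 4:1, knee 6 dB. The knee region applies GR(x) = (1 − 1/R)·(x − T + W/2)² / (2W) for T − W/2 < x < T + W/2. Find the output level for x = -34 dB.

-35 dB

x − T + W/2 = -34 − (-35) + 3 = 4.
GR = (1 − 1/4) × 4² / 12 = 0.75 × 16 / 12 = 1 dB.
Output = -34 − 1 = -35 dB.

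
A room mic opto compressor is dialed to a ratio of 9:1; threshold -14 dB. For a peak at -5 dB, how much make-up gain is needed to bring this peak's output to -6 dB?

Overshoot 9 dB → 9/9 = 1 dB after compression, so the compressed level is -14 + 1 = -13 dB.
Make-up = target − compressed = -6 − (-13) = 7 dB.

7 dB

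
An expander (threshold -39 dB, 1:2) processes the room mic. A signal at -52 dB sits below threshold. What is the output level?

Undershoot = (-39) − (-52) = 13 dB.
At 1:2, that expands to 26 dB under threshold.
Output = -39 − 26 = -65 dB.

-65 dB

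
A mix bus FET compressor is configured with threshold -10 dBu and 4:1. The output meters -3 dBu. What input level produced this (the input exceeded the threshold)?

Post-compression overshoot = -3 − (-10) = 7 dB.
Undo the ratio: input overshoot = 7 × 4 = 28 dB, giving input = 18 dBu.

18 dBu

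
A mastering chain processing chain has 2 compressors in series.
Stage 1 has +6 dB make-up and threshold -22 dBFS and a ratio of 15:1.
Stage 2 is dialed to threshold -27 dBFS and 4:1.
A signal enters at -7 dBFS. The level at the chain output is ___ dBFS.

Stage 1: -7 dBFS is 15 dB over -22 dBFS; at 15:1 that becomes 1 dB over, giving -21 dBFS; +6 dB make-up → -15 dBFS.
Stage 2: -15 dBFS is 12 dB over -27 dBFS; at 4:1 that becomes 3 dB over, giving -24 dBFS.

-24 dBFS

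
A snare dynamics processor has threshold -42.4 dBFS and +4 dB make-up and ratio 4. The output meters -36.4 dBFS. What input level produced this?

-34.4 dBFS

Remove make-up: -36.4 − 4 = -40.4 dBFS.
The compressed level sits -40.4 − (-42.4) = 2 dB over threshold.
Input overshoot = R × output overshoot = 8 dB → input = -42.4 + 8 = -34.4 dBFS.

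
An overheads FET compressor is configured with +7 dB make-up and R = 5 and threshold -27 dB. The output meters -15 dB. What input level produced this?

-2 dB

Remove make-up: -15 − 7 = -22 dB.
The compressed level sits -22 − (-27) = 5 dB over threshold.
Undo the ratio: input overshoot = 5 × 5 = 25 dB, giving input = -2 dB.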